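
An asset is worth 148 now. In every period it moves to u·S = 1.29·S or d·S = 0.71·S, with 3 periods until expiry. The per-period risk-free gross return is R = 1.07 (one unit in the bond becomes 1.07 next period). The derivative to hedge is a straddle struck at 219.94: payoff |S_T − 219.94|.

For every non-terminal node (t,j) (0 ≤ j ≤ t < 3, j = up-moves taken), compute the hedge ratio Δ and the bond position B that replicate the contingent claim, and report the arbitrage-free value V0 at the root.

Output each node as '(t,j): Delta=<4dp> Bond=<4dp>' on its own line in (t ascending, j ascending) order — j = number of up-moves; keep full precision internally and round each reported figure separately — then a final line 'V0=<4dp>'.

(0,0): Delta=-0.2335 Bond=104.2593
(1,0): Delta=-1.0000 Bond=192.1041
(1,1): Delta=0.0243 Bond=62.3346
(2,0): Delta=-1.0000 Bond=205.5514
(2,1): Delta=-1.0000 Bond=205.5514
(2,2): Delta=0.3689 Bond=-18.1569
V0=69.7053

Since d<R<u, set p* = (R−d)/(u−d) = 0.6207; price each node as the discounted p*-expectation of its children.
Terminal values V(3,·): V(3,0)=166.9692, V(3,1)=123.6972, V(3,2)=45.0764, V(3,3)=97.7700
(2,0): S=74.6068. Δ = (V_up−V_dn)/(S_up−S_dn) = (123.6972−166.9692)/(96.2428−52.9708) = -1.0000. V = [p*·123.6972 + (1−p*)·166.9692]/1.07 = 130.9446. B = V − Δ·S = 205.5514.
(2,1): S=135.5532. Δ = (V_up−V_dn)/(S_up−S_dn) = (45.0764−123.6972)/(174.8636−96.2428) = -1.0000. V = [p*·45.0764 + (1−p*)·123.6972]/1.07 = 69.9982. B = V − Δ·S = 205.5514.
(2,2): S=246.2868. Δ = (V_up−V_dn)/(S_up−S_dn) = (97.7700−45.0764)/(317.7100−174.8636) = 0.3689. V = [p*·97.7700 + (1−p*)·45.0764]/1.07 = 72.6942. B = V − Δ·S = -18.1569.
(1,0): S=105.0800. Δ = (V_up−V_dn)/(S_up−S_dn) = (69.9982−130.9446)/(135.5532−74.6068) = -1.0000. V = [p*·69.9982 + (1−p*)·130.9446]/1.07 = 87.0241. B = V − Δ·S = 192.1041.
(1,1): S=190.9200. Δ = (V_up−V_dn)/(S_up−S_dn) = (72.6942−69.9982)/(246.2868−135.5532) = 0.0243. V = [p*·72.6942 + (1−p*)·69.9982]/1.07 = 66.9828. B = V − Δ·S = 62.3346.
(0,0): S=148.0000. Δ = (V_up−V_dn)/(S_up−S_dn) = (66.9828−87.0241)/(190.9200−105.0800) = -0.2335. V = [p*·66.9828 + (1−p*)·87.0241]/1.07 = 69.7053. B = V − Δ·S = 104.2593.
The time-0 hedge costs 69.7053, which is the no-arbitrage price.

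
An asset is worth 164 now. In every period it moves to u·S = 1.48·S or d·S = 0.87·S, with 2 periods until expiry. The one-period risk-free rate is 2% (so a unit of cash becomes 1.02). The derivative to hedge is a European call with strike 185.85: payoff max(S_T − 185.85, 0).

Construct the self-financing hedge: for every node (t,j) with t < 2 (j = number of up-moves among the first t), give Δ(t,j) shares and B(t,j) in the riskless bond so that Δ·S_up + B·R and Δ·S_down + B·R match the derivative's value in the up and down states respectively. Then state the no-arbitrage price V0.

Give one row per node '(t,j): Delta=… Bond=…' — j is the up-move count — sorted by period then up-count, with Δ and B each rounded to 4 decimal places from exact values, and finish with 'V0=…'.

(0,0): Delta=0.5439 Bond=-70.0971
(1,0): Delta=0.2909 Bond=-35.3990
(1,1): Delta=1.0000 Bond=-182.2059
V0=19.1010

Since d<R<u, set p* = (R−d)/(u−d) = 0.2459; price each node as the discounted p*-expectation of its children.
At expiry t=2: V(2,0)=0.0000, V(2,1)=25.3164, V(2,2)=173.3756
(1,0): S=142.6800. Δ = (V_up−V_dn)/(S_up−S_dn) = (25.3164−0.0000)/(211.1664−124.1316) = 0.2909. V = [p*·25.3164 + (1−p*)·0.0000]/1.02 = 6.1033. B = V − Δ·S = -35.3990.
(1,1): S=242.7200. Δ = (V_up−V_dn)/(S_up−S_dn) = (173.3756−25.3164)/(359.2256−211.1664) = 1.0000. V = [p*·173.3756 + (1−p*)·25.3164]/1.02 = 60.5141. B = V − Δ·S = -182.2059.
(0,0): S=164.0000. Δ = (V_up−V_dn)/(S_up−S_dn) = (60.5141−6.1033)/(242.7200−142.6800) = 0.5439. V = [p*·60.5141 + (1−p*)·6.1033]/1.02 = 19.1010. B = V − Δ·S = -70.0971.
Self-financing check: at every node Δ·S+B equals the discounted successor values.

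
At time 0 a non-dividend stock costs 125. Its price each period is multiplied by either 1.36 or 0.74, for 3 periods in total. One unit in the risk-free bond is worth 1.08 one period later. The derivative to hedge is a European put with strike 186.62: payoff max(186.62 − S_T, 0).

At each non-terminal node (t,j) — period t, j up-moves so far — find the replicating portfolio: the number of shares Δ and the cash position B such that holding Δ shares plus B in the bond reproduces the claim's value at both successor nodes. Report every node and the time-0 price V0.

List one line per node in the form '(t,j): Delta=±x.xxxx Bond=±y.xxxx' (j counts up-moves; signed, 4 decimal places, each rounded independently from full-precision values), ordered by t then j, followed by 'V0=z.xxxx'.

Risk-neutral probability p* = (R−d)/(u−d) = (1.08−0.74)/(1.36−0.74) = 0.5484.
At expiry t=3: V(3,0)=135.9670, V(3,1)=93.5280, V(3,2)=15.5320, V(3,3)=0.0000
  t=2,j=0: stock 68.4500 → up 93.0920 (V=93.5280), down 50.6530 (V=135.9670). Price 104.3463; hedge Δ=-1.0000, bond B=172.7963.
  t=2,j=1: stock 125.8000 → up 171.0880 (V=15.5320), down 93.0920 (V=93.5280). Price 46.9963; hedge Δ=-1.0000, bond B=172.7963.
  t=2,j=2: stock 231.2000 → up 314.4320 (V=0.0000), down 171.0880 (V=15.5320). Price 6.4949; hedge Δ=-0.1084, bond B=31.5465.
  t=1,j=0: stock 92.5000 → up 125.8000 (V=46.9963), down 68.4500 (V=104.3463). Price 67.4966; hedge Δ=-1.0000, bond B=159.9966.
  t=1,j=1: stock 170.0000 → up 231.2000 (V=6.4949), down 125.8000 (V=46.9963). Price 22.9498; hedge Δ=-0.3843, bond B=88.2747.
  t=0,j=0: stock 125.0000 → up 170.0000 (V=22.9498), down 92.5000 (V=67.4966). Price 39.8775; hedge Δ=-0.5748, bond B=111.7271.
Each (Δ,B) replicates both successor values, so the strategy is self-financing and V0 is arbitrage-free.

(0,0): Delta=-0.5748 Bond=111.7271
(1,0): Delta=-1.0000 Bond=159.9966
(1,1): Delta=-0.3843 Bond=88.2747
(2,0): Delta=-1.0000 Bond=172.7963
(2,1): Delta=-1.0000 Bond=172.7963
(2,2): Delta=-0.1084 Bond=31.5465
V0=39.8775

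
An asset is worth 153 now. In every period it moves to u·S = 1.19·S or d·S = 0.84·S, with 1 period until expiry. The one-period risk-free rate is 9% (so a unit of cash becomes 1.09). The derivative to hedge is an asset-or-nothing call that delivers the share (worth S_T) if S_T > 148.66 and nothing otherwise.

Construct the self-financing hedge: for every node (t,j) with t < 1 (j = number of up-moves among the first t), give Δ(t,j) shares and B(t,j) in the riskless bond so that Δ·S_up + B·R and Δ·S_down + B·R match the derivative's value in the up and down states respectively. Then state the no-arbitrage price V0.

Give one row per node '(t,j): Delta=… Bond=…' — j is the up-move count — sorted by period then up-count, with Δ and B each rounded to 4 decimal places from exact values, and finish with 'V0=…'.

Risk-neutral probability p* = (R−d)/(u−d) = (1.09−0.84)/(1.19−0.84) = 0.7143.
Payoff layer (t=1): V(1,0)=0.0000, V(1,1)=182.0700
Node (0,0) S=153.0000: V=(p*·182.0700+(1−p*)·0.0000)/1.09=119.3119; Δ=(182.0700−0.0000)/(182.0700−128.5200)=3.4000; B=V−Δ·S=-400.8881
Each (Δ,B) replicates both successor values, so the strategy is self-financing and V0 is arbitrage-free.

(0,0): Delta=3.4000 Bond=-400.8881
V0=119.3119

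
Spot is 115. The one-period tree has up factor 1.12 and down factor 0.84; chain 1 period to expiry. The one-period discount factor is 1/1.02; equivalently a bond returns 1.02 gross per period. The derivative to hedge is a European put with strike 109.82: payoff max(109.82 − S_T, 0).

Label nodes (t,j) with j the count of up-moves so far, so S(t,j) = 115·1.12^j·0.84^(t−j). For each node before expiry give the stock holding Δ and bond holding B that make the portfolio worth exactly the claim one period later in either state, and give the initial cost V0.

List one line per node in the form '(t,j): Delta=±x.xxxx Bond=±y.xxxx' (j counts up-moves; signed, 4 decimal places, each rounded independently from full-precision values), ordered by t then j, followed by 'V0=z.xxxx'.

(0,0): Delta=-0.4106 Bond=51.8431
V0=4.6289

Since d<R<u, set p* = (R−d)/(u−d) = 0.6429; price each node as the discounted p*-expectation of its children.
Payoff layer (t=1): V(1,0)=13.2200, V(1,1)=0.0000
Node (0,0) S=115.0000: V=(p*·0.0000+(1−p*)·13.2200)/1.02=4.6289; Δ=(0.0000−13.2200)/(128.8000−96.6000)=-0.4106; B=V−Δ·S=51.8431
Check: Δ(0,0)·S0 + B(0,0) = 4.6289 = V0.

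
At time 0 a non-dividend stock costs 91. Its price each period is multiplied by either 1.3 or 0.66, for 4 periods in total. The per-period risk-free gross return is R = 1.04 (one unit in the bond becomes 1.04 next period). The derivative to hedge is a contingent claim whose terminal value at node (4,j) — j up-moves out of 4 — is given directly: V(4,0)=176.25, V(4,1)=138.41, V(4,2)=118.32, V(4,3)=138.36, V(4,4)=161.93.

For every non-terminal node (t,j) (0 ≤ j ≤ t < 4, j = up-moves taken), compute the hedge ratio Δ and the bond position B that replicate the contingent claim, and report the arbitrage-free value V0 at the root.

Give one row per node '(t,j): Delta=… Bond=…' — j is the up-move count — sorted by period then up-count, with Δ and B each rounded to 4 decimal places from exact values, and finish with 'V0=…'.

(0,0): Delta=0.0779 Bond=108.5981
(1,0): Delta=-0.2134 Bond=130.4352
(1,1): Delta=0.1790 Bond=100.9730
(2,0): Delta=-1.0347 Bond=168.2106
(2,1): Delta=0.0719 Bond=113.3761
(2,2): Delta=0.2163 Bond=99.2891
(3,0): Delta=-2.2599 Bond=206.9928
(3,1): Delta=-0.6092 Bond=153.0075
(3,2): Delta=0.3085 Bond=93.8978
(3,3): Delta=0.1842 Bond=109.6668
V0=115.6836

No-arbitrage ⇒ martingale measure with p* = (R−d)/(u−d) = 0.5938.
Payoff layer (t=4): V(4,0)=176.2500, V(4,1)=138.4100, V(4,2)=118.3200, V(4,3)=138.3600, V(4,4)=161.9300
  t=3,j=0: stock 26.1621 → up 34.0108 (V=138.4100), down 17.2670 (V=176.2500). Price 147.8678; hedge Δ=-2.2599, bond B=206.9928.
  t=3,j=1: stock 51.5315 → up 66.9909 (V=118.3200), down 34.0108 (V=138.4100). Price 121.6169; hedge Δ=-0.6092, bond B=153.0075.
  t=3,j=2: stock 101.5014 → up 131.9518 (V=138.3600), down 66.9909 (V=118.3200). Price 125.2103; hedge Δ=0.3085, bond B=93.8978.
  t=3,j=3: stock 199.9270 → up 259.9051 (V=161.9300), down 131.9518 (V=138.3600). Price 146.4949; hedge Δ=0.1842, bond B=109.6668.
  t=2,j=0: stock 39.6396 → up 51.5315 (V=121.6169), down 26.1621 (V=147.8678). Price 127.1936; hedge Δ=-1.0347, bond B=168.2106.
  t=2,j=1: stock 78.0780 → up 101.5014 (V=125.2103), down 51.5315 (V=121.6169). Price 118.9909; hedge Δ=0.0719, bond B=113.3761.
  t=2,j=2: stock 153.7900 → up 199.9270 (V=146.4949), down 101.5014 (V=125.2103). Price 132.5462; hedge Δ=0.2163, bond B=99.2891.
  t=1,j=0: stock 60.0600 → up 78.0780 (V=118.9909), down 39.6396 (V=127.1936). Price 117.6185; hedge Δ=-0.2134, bond B=130.4352.
  t=1,j=1: stock 118.3000 → up 153.7900 (V=132.5462), down 78.0780 (V=118.9909). Price 122.1532; hedge Δ=0.1790, bond B=100.9730.
  t=0,j=0: stock 91.0000 → up 118.3000 (V=122.1532), down 60.0600 (V=117.6185). Price 115.6836; hedge Δ=0.0779, bond B=108.5981.
The time-0 hedge costs 115.6836, which is the no-arbitrage price.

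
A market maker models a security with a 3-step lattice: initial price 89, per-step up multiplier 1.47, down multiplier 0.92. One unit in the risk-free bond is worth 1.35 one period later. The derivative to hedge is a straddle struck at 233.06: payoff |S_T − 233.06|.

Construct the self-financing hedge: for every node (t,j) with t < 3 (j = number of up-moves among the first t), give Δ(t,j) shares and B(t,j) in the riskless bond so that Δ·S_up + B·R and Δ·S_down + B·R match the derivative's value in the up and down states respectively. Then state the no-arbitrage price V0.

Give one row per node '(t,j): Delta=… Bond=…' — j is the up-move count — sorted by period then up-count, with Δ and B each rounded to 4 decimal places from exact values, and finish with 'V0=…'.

Under the risk-neutral measure, an up-move has probability p* = (R−d)/(u−d) = 0.7818 and values discount at R = 1.35.
Terminal values V(3,·): V(3,0)=163.7568, V(3,1)=122.3255, V(3,2)=56.1255, V(3,3)=49.6505
Node (2,0) S=75.3296: V=(p*·122.3255+(1−p*)·163.7568)/1.35=97.3074; Δ=(122.3255−163.7568)/(110.7345−69.3032)=-1.0000; B=V−Δ·S=172.6370
Node (2,1) S=120.3636: V=(p*·56.1255+(1−p*)·122.3255)/1.35=52.2734; Δ=(56.1255−122.3255)/(176.9345−110.7345)=-1.0000; B=V−Δ·S=172.6370
Node (2,2) S=192.3201: V=(p*·49.6505+(1−p*)·56.1255)/1.35=37.8246; Δ=(49.6505−56.1255)/(282.7105−176.9345)=-0.0612; B=V−Δ·S=49.5973
Node (1,0) S=81.8800: V=(p*·52.2734+(1−p*)·97.3074)/1.35=45.9993; Δ=(52.2734−97.3074)/(120.3636−75.3296)=-1.0000; B=V−Δ·S=127.8793
Node (1,1) S=130.8300: V=(p*·37.8246+(1−p*)·52.2734)/1.35=30.3534; Δ=(37.8246−52.2734)/(192.3201−120.3636)=-0.2008; B=V−Δ·S=56.6239
Node (0,0) S=89.0000: V=(p*·30.3534+(1−p*)·45.9993)/1.35=25.0126; Δ=(30.3534−45.9993)/(130.8300−81.8800)=-0.3196; B=V−Δ·S=53.4597
Each (Δ,B) replicates both successor values, so the strategy is self-financing and V0 is arbitrage-free.

(0,0): Delta=-0.3196 Bond=53.4597
(1,0): Delta=-1.0000 Bond=127.8793
(1,1): Delta=-0.2008 Bond=56.6239
(2,0): Delta=-1.0000 Bond=172.6370
(2,1): Delta=-1.0000 Bond=172.6370
(2,2): Delta=-0.0612 Bond=49.5973
V0=25.0126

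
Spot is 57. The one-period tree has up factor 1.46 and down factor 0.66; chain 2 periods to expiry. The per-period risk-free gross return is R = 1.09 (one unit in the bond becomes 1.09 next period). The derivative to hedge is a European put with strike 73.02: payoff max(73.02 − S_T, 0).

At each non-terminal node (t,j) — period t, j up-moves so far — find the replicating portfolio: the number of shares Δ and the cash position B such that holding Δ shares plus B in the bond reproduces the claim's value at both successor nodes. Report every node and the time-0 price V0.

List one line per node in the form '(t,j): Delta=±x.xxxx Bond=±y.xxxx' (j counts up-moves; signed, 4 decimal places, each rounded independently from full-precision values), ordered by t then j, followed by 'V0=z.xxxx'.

(0,0): Delta=-0.4757 Bond=43.3647
(1,0): Delta=-1.0000 Bond=66.9908
(1,1): Delta=-0.2718 Bond=30.2963
V0=16.2485

Risk-neutral probability p* = (R−d)/(u−d) = (1.09−0.66)/(1.46−0.66) = 0.5375.
Terminal values V(2,·): V(2,0)=48.1908, V(2,1)=18.0948, V(2,2)=0.0000
(1,0): S=37.6200. Δ = (V_up−V_dn)/(S_up−S_dn) = (18.0948−48.1908)/(54.9252−24.8292) = -1.0000. V = [p*·18.0948 + (1−p*)·48.1908]/1.09 = 29.3708. B = V − Δ·S = 66.9908.
(1,1): S=83.2200. Δ = (V_up−V_dn)/(S_up−S_dn) = (0.0000−18.0948)/(121.5012−54.9252) = -0.2718. V = [p*·0.0000 + (1−p*)·18.0948]/1.09 = 7.6778. B = V − Δ·S = 30.2963.
(0,0): S=57.0000. Δ = (V_up−V_dn)/(S_up−S_dn) = (7.6778−29.3708)/(83.2200−37.6200) = -0.4757. V = [p*·7.6778 + (1−p*)·29.3708]/1.09 = 16.2485. B = V − Δ·S = 43.3647.
The time-0 hedge costs 16.2485, which is the no-arbitrage price.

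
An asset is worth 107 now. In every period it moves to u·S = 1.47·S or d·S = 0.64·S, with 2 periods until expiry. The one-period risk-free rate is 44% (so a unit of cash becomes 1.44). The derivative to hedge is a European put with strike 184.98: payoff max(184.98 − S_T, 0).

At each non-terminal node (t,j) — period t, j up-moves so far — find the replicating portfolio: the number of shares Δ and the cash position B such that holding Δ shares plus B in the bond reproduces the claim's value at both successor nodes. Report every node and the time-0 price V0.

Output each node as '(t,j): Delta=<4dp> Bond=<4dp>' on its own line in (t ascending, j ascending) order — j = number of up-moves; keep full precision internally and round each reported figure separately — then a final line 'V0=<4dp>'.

Under the risk-neutral measure, an up-move has probability p* = (R−d)/(u−d) = 0.9639 and values discount at R = 1.44.
At expiry t=2: V(2,0)=141.1528, V(2,1)=84.3144, V(2,2)=0.0000
(1,0): S=68.4800. Δ = (V_up−V_dn)/(S_up−S_dn) = (84.3144−141.1528)/(100.6656−43.8272) = -1.0000. V = [p*·84.3144 + (1−p*)·141.1528]/1.44 = 59.9783. B = V − Δ·S = 128.4583.
(1,1): S=157.2900. Δ = (V_up−V_dn)/(S_up−S_dn) = (0.0000−84.3144)/(231.2163−100.6656) = -0.6458. V = [p*·0.0000 + (1−p*)·84.3144]/1.44 = 2.1163. B = V − Δ·S = 103.6999.
(0,0): S=107.0000. Δ = (V_up−V_dn)/(S_up−S_dn) = (2.1163−59.9783)/(157.2900−68.4800) = -0.6515. V = [p*·2.1163 + (1−p*)·59.9783]/1.44 = 2.9220. B = V − Δ·S = 72.6353.
Self-financing check: at every node Δ·S+B equals the discounted successor values.

(0,0): Delta=-0.6515 Bond=72.6353
(1,0): Delta=-1.0000 Bond=128.4583
(1,1): Delta=-0.6458 Bond=103.6999
V0=2.9220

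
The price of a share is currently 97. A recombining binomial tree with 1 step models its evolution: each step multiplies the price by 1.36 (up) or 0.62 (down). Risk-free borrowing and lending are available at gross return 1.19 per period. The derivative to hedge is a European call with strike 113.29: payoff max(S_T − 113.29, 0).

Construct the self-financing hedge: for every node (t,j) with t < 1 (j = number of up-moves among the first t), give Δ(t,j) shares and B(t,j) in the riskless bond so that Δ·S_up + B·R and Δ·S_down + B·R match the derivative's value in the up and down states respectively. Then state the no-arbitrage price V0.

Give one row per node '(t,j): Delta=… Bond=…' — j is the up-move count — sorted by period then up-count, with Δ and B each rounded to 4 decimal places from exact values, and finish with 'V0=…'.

The replicating-portfolio and risk-neutral prices coincide; use p* = (1.19−0.62)/(1.36−0.62) = 0.7703 for the latter.
Payoff layer (t=1): V(1,0)=0.0000, V(1,1)=18.6300
(0,0): S=97.0000. Δ = (V_up−V_dn)/(S_up−S_dn) = (18.6300−0.0000)/(131.9200−60.1400) = 0.2595. V = [p*·18.6300 + (1−p*)·0.0000]/1.19 = 12.0589. B = V − Δ·S = -13.1167.
Self-financing check: at every node Δ·S+B equals the discounted successor values.

(0,0): Delta=0.2595 Bond=-13.1167
V0=12.0589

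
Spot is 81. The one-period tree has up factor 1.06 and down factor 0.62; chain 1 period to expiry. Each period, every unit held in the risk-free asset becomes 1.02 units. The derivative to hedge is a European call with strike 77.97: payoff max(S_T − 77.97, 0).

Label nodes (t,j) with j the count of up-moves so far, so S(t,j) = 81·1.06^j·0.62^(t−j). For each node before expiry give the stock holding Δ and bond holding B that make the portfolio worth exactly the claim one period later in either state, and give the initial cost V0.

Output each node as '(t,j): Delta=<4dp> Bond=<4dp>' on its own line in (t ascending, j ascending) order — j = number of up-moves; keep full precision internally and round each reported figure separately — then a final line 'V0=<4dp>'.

Since d<R<u, set p* = (R−d)/(u−d) = 0.9091; price each node as the discounted p*-expectation of its children.
Terminal values V(1,·): V(1,0)=0.0000, V(1,1)=7.8900
Node (0,0) S=81.0000: V=(p*·7.8900+(1−p*)·0.0000)/1.02=7.0321; Δ=(7.8900−0.0000)/(85.8600−50.2200)=0.2214; B=V−Δ·S=-10.8997
Each (Δ,B) replicates both successor values, so the strategy is self-financing and V0 is arbitrage-free.

(0,0): Delta=0.2214 Bond=-10.8997
V0=7.0321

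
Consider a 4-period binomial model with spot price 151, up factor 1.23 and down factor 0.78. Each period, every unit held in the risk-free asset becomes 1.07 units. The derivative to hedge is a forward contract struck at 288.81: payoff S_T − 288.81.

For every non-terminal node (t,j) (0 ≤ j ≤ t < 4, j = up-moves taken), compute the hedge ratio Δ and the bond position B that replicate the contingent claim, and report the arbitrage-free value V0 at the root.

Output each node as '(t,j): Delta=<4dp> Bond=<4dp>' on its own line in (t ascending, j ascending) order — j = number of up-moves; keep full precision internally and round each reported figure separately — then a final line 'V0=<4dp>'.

Since d<R<u, set p* = (R−d)/(u−d) = 0.6444; price each node as the discounted p*-expectation of its children.
Terminal payoffs: V(4,0)=-232.9173, V(4,1)=-200.6715, V(4,2)=-149.8223, V(4,3)=-69.6371, V(4,4)=56.8088
(3,0): S=71.6574. Δ = (V_up−V_dn)/(S_up−S_dn) = (-200.6715−-232.9173)/(88.1385−55.8927) = 1.0000. V = [p*·-200.6715 + (1−p*)·-232.9173]/1.07 = -198.2585. B = V − Δ·S = -269.9159.
(3,1): S=112.9981. Δ = (V_up−V_dn)/(S_up−S_dn) = (-149.8223−-200.6715)/(138.9877−88.1385) = 1.0000. V = [p*·-149.8223 + (1−p*)·-200.6715]/1.07 = -156.9178. B = V − Δ·S = -269.9159.
(3,2): S=178.1894. Δ = (V_up−V_dn)/(S_up−S_dn) = (-69.6371−-149.8223)/(219.1729−138.9877) = 1.0000. V = [p*·-69.6371 + (1−p*)·-149.8223]/1.07 = -91.7265. B = V − Δ·S = -269.9159.
(3,3): S=280.9909. Δ = (V_up−V_dn)/(S_up−S_dn) = (56.8088−-69.6371)/(345.6188−219.1729) = 1.0000. V = [p*·56.8088 + (1−p*)·-69.6371]/1.07 = 11.0750. B = V − Δ·S = -269.9159.
(2,0): S=91.8684. Δ = (V_up−V_dn)/(S_up−S_dn) = (-156.9178−-198.2585)/(112.9981−71.6574) = 1.0000. V = [p*·-156.9178 + (1−p*)·-198.2585]/1.07 = -160.3894. B = V − Δ·S = -252.2578.
(2,1): S=144.8694. Δ = (V_up−V_dn)/(S_up−S_dn) = (-91.7265−-156.9178)/(178.1894−112.9981) = 1.0000. V = [p*·-91.7265 + (1−p*)·-156.9178]/1.07 = -107.3884. B = V − Δ·S = -252.2578.
(2,2): S=228.4479. Δ = (V_up−V_dn)/(S_up−S_dn) = (11.0750−-91.7265)/(280.9909−178.1894) = 1.0000. V = [p*·11.0750 + (1−p*)·-91.7265]/1.07 = -23.8099. B = V − Δ·S = -252.2578.
(1,0): S=117.7800. Δ = (V_up−V_dn)/(S_up−S_dn) = (-107.3884−-160.3894)/(144.8694−91.8684) = 1.0000. V = [p*·-107.3884 + (1−p*)·-160.3894]/1.07 = -117.9750. B = V − Δ·S = -235.7550.
(1,1): S=185.7300. Δ = (V_up−V_dn)/(S_up−S_dn) = (-23.8099−-107.3884)/(228.4479−144.8694) = 1.0000. V = [p*·-23.8099 + (1−p*)·-107.3884]/1.07 = -50.0250. B = V − Δ·S = -235.7550.
(0,0): S=151.0000. Δ = (V_up−V_dn)/(S_up−S_dn) = (-50.0250−-117.9750)/(185.7300−117.7800) = 1.0000. V = [p*·-50.0250 + (1−p*)·-117.9750]/1.07 = -69.3318. B = V − Δ·S = -220.3318.
The time-0 hedge costs -69.3318, which is the no-arbitrage price.

(0,0): Delta=1.0000 Bond=-220.3318
(1,0): Delta=1.0000 Bond=-235.7550
(1,1): Delta=1.0000 Bond=-235.7550
(2,0): Delta=1.0000 Bond=-252.2578
(2,1): Delta=1.0000 Bond=-252.2578
(2,2): Delta=1.0000 Bond=-252.2578
(3,0): Delta=1.0000 Bond=-269.9159
(3,1): Delta=1.0000 Bond=-269.9159
(3,2): Delta=1.0000 Bond=-269.9159
(3,3): Delta=1.0000 Bond=-269.9159
V0=-69.3318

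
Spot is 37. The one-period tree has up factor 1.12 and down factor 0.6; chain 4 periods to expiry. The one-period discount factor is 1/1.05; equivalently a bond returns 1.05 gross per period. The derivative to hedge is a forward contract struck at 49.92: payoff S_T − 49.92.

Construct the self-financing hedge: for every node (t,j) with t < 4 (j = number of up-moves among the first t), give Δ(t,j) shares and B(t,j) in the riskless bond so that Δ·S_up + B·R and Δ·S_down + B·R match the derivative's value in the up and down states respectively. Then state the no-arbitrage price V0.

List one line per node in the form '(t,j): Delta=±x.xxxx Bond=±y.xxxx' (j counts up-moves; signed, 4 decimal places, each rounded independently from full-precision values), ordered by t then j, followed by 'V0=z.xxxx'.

Risk-neutral probability p* = (R−d)/(u−d) = (1.05−0.6)/(1.12−0.6) = 0.8654.
Terminal payoffs: V(4,0)=-45.1248, V(4,1)=-40.9690, V(4,2)=-33.2114, V(4,3)=-18.7306, V(4,4)=8.3002
(3,0): S=7.9920. Δ = (V_up−V_dn)/(S_up−S_dn) = (-40.9690−-45.1248)/(8.9510−4.7952) = 1.0000. V = [p*·-40.9690 + (1−p*)·-45.1248]/1.05 = -39.5509. B = V − Δ·S = -47.5429.
(3,1): S=14.9184. Δ = (V_up−V_dn)/(S_up−S_dn) = (-33.2114−-40.9690)/(16.7086−8.9510) = 1.0000. V = [p*·-33.2114 + (1−p*)·-40.9690]/1.05 = -32.6245. B = V − Δ·S = -47.5429.
(3,2): S=27.8477. Δ = (V_up−V_dn)/(S_up−S_dn) = (-18.7306−-33.2114)/(31.1894−16.7086) = 1.0000. V = [p*·-18.7306 + (1−p*)·-33.2114]/1.05 = -19.6952. B = V − Δ·S = -47.5429.
(3,3): S=51.9823. Δ = (V_up−V_dn)/(S_up−S_dn) = (8.3002−-18.7306)/(58.2202−31.1894) = 1.0000. V = [p*·8.3002 + (1−p*)·-18.7306]/1.05 = 4.4395. B = V − Δ·S = -47.5429.
(2,0): S=13.3200. Δ = (V_up−V_dn)/(S_up−S_dn) = (-32.6245−-39.5509)/(14.9184−7.9920) = 1.0000. V = [p*·-32.6245 + (1−p*)·-39.5509]/1.05 = -31.9589. B = V − Δ·S = -45.2789.
(2,1): S=24.8640. Δ = (V_up−V_dn)/(S_up−S_dn) = (-19.6952−-32.6245)/(27.8477−14.9184) = 1.0000. V = [p*·-19.6952 + (1−p*)·-32.6245]/1.05 = -20.4149. B = V − Δ·S = -45.2789.
(2,2): S=46.4128. Δ = (V_up−V_dn)/(S_up−S_dn) = (4.4395−-19.6952)/(51.9823−27.8477) = 1.0000. V = [p*·4.4395 + (1−p*)·-19.6952]/1.05 = 1.1339. B = V − Δ·S = -45.2789.
(1,0): S=22.2000. Δ = (V_up−V_dn)/(S_up−S_dn) = (-20.4149−-31.9589)/(24.8640−13.3200) = 1.0000. V = [p*·-20.4149 + (1−p*)·-31.9589]/1.05 = -20.9228. B = V − Δ·S = -43.1228.
(1,1): S=41.4400. Δ = (V_up−V_dn)/(S_up−S_dn) = (1.1339−-20.4149)/(46.4128−24.8640) = 1.0000. V = [p*·1.1339 + (1−p*)·-20.4149]/1.05 = -1.6828. B = V − Δ·S = -43.1228.
(0,0): S=37.0000. Δ = (V_up−V_dn)/(S_up−S_dn) = (-1.6828−-20.9228)/(41.4400−22.2000) = 1.0000. V = [p*·-1.6828 + (1−p*)·-20.9228]/1.05 = -4.0693. B = V − Δ·S = -41.0693.
Each (Δ,B) replicates both successor values, so the strategy is self-financing and V0 is arbitrage-free.

(0,0): Delta=1.0000 Bond=-41.0693
(1,0): Delta=1.0000 Bond=-43.1228
(1,1): Delta=1.0000 Bond=-43.1228
(2,0): Delta=1.0000 Bond=-45.2789
(2,1): Delta=1.0000 Bond=-45.2789
(2,2): Delta=1.0000 Bond=-45.2789
(3,0): Delta=1.0000 Bond=-47.5429
(3,1): Delta=1.0000 Bond=-47.5429
(3,2): Delta=1.0000 Bond=-47.5429
(3,3): Delta=1.0000 Bond=-47.5429
V0=-4.0693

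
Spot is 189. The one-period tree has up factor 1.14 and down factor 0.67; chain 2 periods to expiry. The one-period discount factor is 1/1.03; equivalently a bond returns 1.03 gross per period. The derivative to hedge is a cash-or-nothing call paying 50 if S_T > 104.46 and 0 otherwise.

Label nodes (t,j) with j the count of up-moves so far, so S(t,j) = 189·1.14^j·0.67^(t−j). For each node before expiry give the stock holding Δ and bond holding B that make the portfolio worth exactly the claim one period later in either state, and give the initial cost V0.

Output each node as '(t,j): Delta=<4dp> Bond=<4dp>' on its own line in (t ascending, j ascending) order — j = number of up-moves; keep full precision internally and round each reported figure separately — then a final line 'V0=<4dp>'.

Risk-neutral probability p* = (R−d)/(u−d) = (1.03−0.67)/(1.14−0.67) = 0.7660.
Terminal values V(2,·): V(2,0)=0.0000, V(2,1)=50.0000, V(2,2)=50.0000
(1,0): S=126.6300. Δ = (V_up−V_dn)/(S_up−S_dn) = (50.0000−0.0000)/(144.3582−84.8421) = 0.8401. V = [p*·50.0000 + (1−p*)·0.0000]/1.03 = 37.1824. B = V − Δ·S = -69.2006.
(1,1): S=215.4600. Δ = (V_up−V_dn)/(S_up−S_dn) = (50.0000−50.0000)/(245.6244−144.3582) = 0.0000. V = [p*·50.0000 + (1−p*)·50.0000]/1.03 = 48.5437. B = V − Δ·S = 48.5437.
(0,0): S=189.0000. Δ = (V_up−V_dn)/(S_up−S_dn) = (48.5437−37.1824)/(215.4600−126.6300) = 0.1279. V = [p*·48.5437 + (1−p*)·37.1824]/1.03 = 44.5482. B = V − Δ·S = 20.3753.
The time-0 hedge costs 44.5482, which is the no-arbitrage price.

(0,0): Delta=0.1279 Bond=20.3753
(1,0): Delta=0.8401 Bond=-69.2006
(1,1): Delta=0.0000 Bond=48.5437
V0=44.5482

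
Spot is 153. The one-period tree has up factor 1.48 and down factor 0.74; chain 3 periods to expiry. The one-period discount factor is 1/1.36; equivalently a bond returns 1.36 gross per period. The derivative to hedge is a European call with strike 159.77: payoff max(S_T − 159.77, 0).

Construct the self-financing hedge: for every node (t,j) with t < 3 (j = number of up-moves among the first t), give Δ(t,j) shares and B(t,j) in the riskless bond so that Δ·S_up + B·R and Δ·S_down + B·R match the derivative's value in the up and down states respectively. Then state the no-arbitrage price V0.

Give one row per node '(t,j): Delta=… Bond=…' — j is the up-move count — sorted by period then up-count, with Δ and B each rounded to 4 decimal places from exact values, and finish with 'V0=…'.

(0,0): Delta=0.9458 Bond=-54.1167
(1,0): Delta=0.6487 Bond=-39.9654
(1,1): Delta=0.9745 Bond=-80.1084
(2,0): Delta=0.0000 Bond=0.0000
(2,1): Delta=0.7115 Bond=-64.8729
(2,2): Delta=1.0000 Bond=-117.4779
V0=90.5904

Under the risk-neutral measure, an up-move has probability p* = (R−d)/(u−d) = 0.8378 and values discount at R = 1.36.
Terminal values V(3,·): V(3,0)=0.0000, V(3,1)=0.0000, V(3,2)=88.2271, V(3,3)=336.2242
  t=2,j=0: stock 83.7828 → up 123.9985 (V=0.0000), down 61.9993 (V=0.0000). Price 0.0000; hedge Δ=0.0000, bond B=0.0000.
  t=2,j=1: stock 167.5656 → up 247.9971 (V=88.2271), down 123.9985 (V=0.0000). Price 54.3529; hedge Δ=0.7115, bond B=-64.8729.
  t=2,j=2: stock 335.1312 → up 495.9942 (V=336.2242), down 247.9971 (V=88.2271). Price 217.6533; hedge Δ=1.0000, bond B=-117.4779.
  t=1,j=0: stock 113.2200 → up 167.5656 (V=54.3529), down 83.7828 (V=0.0000). Price 33.4845; hedge Δ=0.6487, bond B=-39.9654.
  t=1,j=1: stock 226.4400 → up 335.1312 (V=217.6533), down 167.5656 (V=54.3529). Price 140.5677; hedge Δ=0.9745, bond B=-80.1084.
  t=0,j=0: stock 153.0000 → up 226.4400 (V=140.5677), down 113.2200 (V=33.4845). Price 90.5904; hedge Δ=0.9458, bond B=-54.1167.
The time-0 hedge costs 90.5904, which is the no-arbitrage price.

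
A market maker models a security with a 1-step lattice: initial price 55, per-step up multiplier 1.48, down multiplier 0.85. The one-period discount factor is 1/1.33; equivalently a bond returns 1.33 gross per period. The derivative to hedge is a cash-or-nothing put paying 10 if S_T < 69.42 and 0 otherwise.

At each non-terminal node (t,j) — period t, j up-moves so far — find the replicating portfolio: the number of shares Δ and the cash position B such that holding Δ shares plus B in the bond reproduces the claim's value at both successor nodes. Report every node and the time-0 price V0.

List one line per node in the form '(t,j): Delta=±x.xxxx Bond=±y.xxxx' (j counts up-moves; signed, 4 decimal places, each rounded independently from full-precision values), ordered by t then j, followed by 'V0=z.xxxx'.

(0,0): Delta=-0.2886 Bond=17.6632
V0=1.7902

No-arbitrage ⇒ martingale measure with p* = (R−d)/(u−d) = 0.7619.
Terminal payoffs: V(1,0)=10.0000, V(1,1)=0.0000
(0,0): S=55.0000. Δ = (V_up−V_dn)/(S_up−S_dn) = (0.0000−10.0000)/(81.4000−46.7500) = -0.2886. V = [p*·0.0000 + (1−p*)·10.0000]/1.33 = 1.7902. B = V − Δ·S = 17.6632.
Each (Δ,B) replicates both successor values, so the strategy is self-financing and V0 is arbitrage-free.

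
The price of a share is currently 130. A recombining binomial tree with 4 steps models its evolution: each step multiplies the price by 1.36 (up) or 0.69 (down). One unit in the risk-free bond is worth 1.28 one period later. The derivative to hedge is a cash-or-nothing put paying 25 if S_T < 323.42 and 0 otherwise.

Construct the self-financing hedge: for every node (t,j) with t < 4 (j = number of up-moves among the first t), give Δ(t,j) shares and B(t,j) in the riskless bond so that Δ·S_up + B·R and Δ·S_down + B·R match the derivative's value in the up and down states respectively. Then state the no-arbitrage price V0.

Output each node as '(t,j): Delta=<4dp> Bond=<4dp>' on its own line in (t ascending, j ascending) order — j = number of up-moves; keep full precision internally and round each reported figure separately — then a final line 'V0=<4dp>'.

(0,0): Delta=-0.0935 Bond=15.8627
(1,0): Delta=0.0000 Bond=11.9209
(1,1): Delta=-0.0999 Bond=21.4410
(2,0): Delta=0.0000 Bond=15.2588
(2,1): Delta=0.0000 Bond=15.2588
(2,2): Delta=-0.1068 Bond=29.0967
(3,0): Delta=0.0000 Bond=19.5312
(3,1): Delta=0.0000 Bond=19.5312
(3,2): Delta=0.0000 Bond=19.5312
(3,3): Delta=-0.1141 Bond=39.6455
V0=3.7130

Since d<R<u, set p* = (R−d)/(u−d) = 0.8806; price each node as the discounted p*-expectation of its children.
Terminal values V(4,·): V(4,0)=25.0000, V(4,1)=25.0000, V(4,2)=25.0000, V(4,3)=25.0000, V(4,4)=0.0000
  t=3,j=0: stock 42.7062 → up 58.0804 (V=25.0000), down 29.4673 (V=25.0000). Price 19.5312; hedge Δ=0.0000, bond B=19.5312.
  t=3,j=1: stock 84.1745 → up 114.4773 (V=25.0000), down 58.0804 (V=25.0000). Price 19.5312; hedge Δ=0.0000, bond B=19.5312.
  t=3,j=2: stock 165.9091 → up 225.6364 (V=25.0000), down 114.4773 (V=25.0000). Price 19.5312; hedge Δ=0.0000, bond B=19.5312.
  t=3,j=3: stock 327.0093 → up 444.7326 (V=0.0000), down 225.6364 (V=25.0000). Price 2.3321; hedge Δ=-0.1141, bond B=39.6455.
  t=2,j=0: stock 61.8930 → up 84.1745 (V=19.5312), down 42.7062 (V=19.5312). Price 15.2588; hedge Δ=0.0000, bond B=15.2588.
  t=2,j=1: stock 121.9920 → up 165.9091 (V=19.5312), down 84.1745 (V=19.5312). Price 15.2588; hedge Δ=0.0000, bond B=15.2588.
  t=2,j=2: stock 240.4480 → up 327.0093 (V=2.3321), down 165.9091 (V=19.5312). Price 3.4263; hedge Δ=-0.1068, bond B=29.0967.
  t=1,j=0: stock 89.7000 → up 121.9920 (V=15.2588), down 61.8930 (V=15.2588). Price 11.9209; hedge Δ=0.0000, bond B=11.9209.
  t=1,j=1: stock 176.8000 → up 240.4480 (V=3.4263), down 121.9920 (V=15.2588). Price 3.7806; hedge Δ=-0.0999, bond B=21.4410.
  t=0,j=0: stock 130.0000 → up 176.8000 (V=3.7806), down 89.7000 (V=11.9209). Price 3.7130; hedge Δ=-0.0935, bond B=15.8627.
Each (Δ,B) replicates both successor values, so the strategy is self-financing and V0 is arbitrage-free.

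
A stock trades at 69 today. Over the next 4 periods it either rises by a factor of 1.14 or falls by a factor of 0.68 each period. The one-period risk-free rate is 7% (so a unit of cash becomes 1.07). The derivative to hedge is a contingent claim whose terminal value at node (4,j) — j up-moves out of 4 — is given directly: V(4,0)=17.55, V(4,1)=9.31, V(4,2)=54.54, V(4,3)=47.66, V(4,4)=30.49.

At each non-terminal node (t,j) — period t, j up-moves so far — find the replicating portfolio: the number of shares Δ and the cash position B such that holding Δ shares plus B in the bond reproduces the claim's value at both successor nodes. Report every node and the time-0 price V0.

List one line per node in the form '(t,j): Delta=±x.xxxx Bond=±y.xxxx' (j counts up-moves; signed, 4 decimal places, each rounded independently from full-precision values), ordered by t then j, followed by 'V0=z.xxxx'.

(0,0): Delta=-0.2594 Bond=47.6530
(1,0): Delta=0.2644 Bond=26.4094
(1,1): Delta=-0.3155 Bond=55.4004
(2,0): Delta=2.3620 Bond=-38.6668
(2,1): Delta=0.0399 Bond=40.2702
(2,2): Delta=-0.3535 Bond=62.6901
(3,0): Delta=-0.8256 Bond=27.7859
(3,1): Delta=2.7033 Bond=-53.7867
(3,2): Delta=-0.2453 Bond=60.4770
(3,3): Delta=-0.3651 Bond=68.2633
V0=29.7538

Under the risk-neutral measure, an up-move has probability p* = (R−d)/(u−d) = 0.8478 and values discount at R = 1.07.
Terminal payoffs: V(4,0)=17.5500, V(4,1)=9.3100, V(4,2)=54.5400, V(4,3)=47.6600, V(4,4)=30.4900
Node (3,0) S=21.6958: V=(p*·9.3100+(1−p*)·17.5500)/1.07=9.8728; Δ=(9.3100−17.5500)/(24.7332−14.7531)=-0.8256; B=V−Δ·S=27.7859
Node (3,1) S=36.3724: V=(p*·54.5400+(1−p*)·9.3100)/1.07=44.5394; Δ=(54.5400−9.3100)/(41.4645−24.7332)=2.7033; B=V−Δ·S=-53.7867
Node (3,2) S=60.9772: V=(p*·47.6600+(1−p*)·54.5400)/1.07=45.5205; Δ=(47.6600−54.5400)/(69.5140−41.4645)=-0.2453; B=V−Δ·S=60.4770
Node (3,3) S=102.2265: V=(p*·30.4900+(1−p*)·47.6600)/1.07=30.9372; Δ=(30.4900−47.6600)/(116.5383−69.5140)=-0.3651; B=V−Δ·S=68.2633
Node (2,0) S=31.9056: V=(p*·44.5394+(1−p*)·9.8728)/1.07=36.6954; Δ=(44.5394−9.8728)/(36.3724−21.6958)=2.3620; B=V−Δ·S=-38.6668
Node (2,1) S=53.4888: V=(p*·45.5205+(1−p*)·44.5394)/1.07=42.4030; Δ=(45.5205−44.5394)/(60.9772−36.3724)=0.0399; B=V−Δ·S=40.2702
Node (2,2) S=89.6724: V=(p*·30.9372+(1−p*)·45.5205)/1.07=30.9873; Δ=(30.9372−45.5205)/(102.2265−60.9772)=-0.3535; B=V−Δ·S=62.6901
Node (1,0) S=46.9200: V=(p*·42.4030+(1−p*)·36.6954)/1.07=38.8173; Δ=(42.4030−36.6954)/(53.4888−31.9056)=0.2644; B=V−Δ·S=26.4094
Node (1,1) S=78.6600: V=(p*·30.9873+(1−p*)·42.4030)/1.07=30.5836; Δ=(30.9873−42.4030)/(89.6724−53.4888)=-0.3155; B=V−Δ·S=55.4004
Node (0,0) S=69.0000: V=(p*·30.5836+(1−p*)·38.8173)/1.07=29.7538; Δ=(30.5836−38.8173)/(78.6600−46.9200)=-0.2594; B=V−Δ·S=47.6530
The time-0 hedge costs 29.7538, which is the no-arbitrage price.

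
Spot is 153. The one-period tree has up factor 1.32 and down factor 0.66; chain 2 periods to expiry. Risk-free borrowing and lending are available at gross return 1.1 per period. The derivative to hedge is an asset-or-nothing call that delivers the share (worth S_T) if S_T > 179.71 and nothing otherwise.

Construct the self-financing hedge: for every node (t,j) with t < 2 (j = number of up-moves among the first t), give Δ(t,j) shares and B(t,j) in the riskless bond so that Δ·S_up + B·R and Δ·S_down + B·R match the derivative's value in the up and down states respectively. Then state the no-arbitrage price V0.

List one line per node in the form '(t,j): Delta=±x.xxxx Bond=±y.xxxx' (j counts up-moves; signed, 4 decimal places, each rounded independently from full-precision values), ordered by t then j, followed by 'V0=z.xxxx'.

(0,0): Delta=1.6000 Bond=-146.8800
(1,0): Delta=0.0000 Bond=0.0000
(1,1): Delta=2.0000 Bond=-242.3520
V0=97.9200

Under the risk-neutral measure, an up-move has probability p* = (R−d)/(u−d) = 0.6667 and values discount at R = 1.1.
Terminal payoffs: V(2,0)=0.0000, V(2,1)=0.0000, V(2,2)=266.5872
Node (1,0) S=100.9800: V=(p*·0.0000+(1−p*)·0.0000)/1.1=0.0000; Δ=(0.0000−0.0000)/(133.2936−66.6468)=0.0000; B=V−Δ·S=0.0000
Node (1,1) S=201.9600: V=(p*·266.5872+(1−p*)·0.0000)/1.1=161.5680; Δ=(266.5872−0.0000)/(266.5872−133.2936)=2.0000; B=V−Δ·S=-242.3520
Node (0,0) S=153.0000: V=(p*·161.5680+(1−p*)·0.0000)/1.1=97.9200; Δ=(161.5680−0.0000)/(201.9600−100.9800)=1.6000; B=V−Δ·S=-146.8800
Root portfolio cost Δ·153+B reproduces V0=97.9200.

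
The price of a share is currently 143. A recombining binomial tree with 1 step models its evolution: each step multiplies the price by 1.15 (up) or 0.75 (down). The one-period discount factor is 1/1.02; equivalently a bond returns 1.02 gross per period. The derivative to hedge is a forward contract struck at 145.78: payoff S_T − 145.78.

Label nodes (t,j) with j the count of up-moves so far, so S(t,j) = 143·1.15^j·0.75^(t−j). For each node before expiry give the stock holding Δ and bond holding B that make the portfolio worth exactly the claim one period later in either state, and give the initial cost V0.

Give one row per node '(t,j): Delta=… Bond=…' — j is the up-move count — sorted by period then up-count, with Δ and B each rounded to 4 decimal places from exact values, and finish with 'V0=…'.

Risk-neutral probability p* = (R−d)/(u−d) = (1.02−0.75)/(1.15−0.75) = 0.6750.
At expiry t=1: V(1,0)=-38.5300, V(1,1)=18.6700
  t=0,j=0: stock 143.0000 → up 164.4500 (V=18.6700), down 107.2500 (V=-38.5300). Price 0.0784; hedge Δ=1.0000, bond B=-142.9216.
Root portfolio cost Δ·143+B reproduces V0=0.0784.

(0,0): Delta=1.0000 Bond=-142.9216
V0=0.0784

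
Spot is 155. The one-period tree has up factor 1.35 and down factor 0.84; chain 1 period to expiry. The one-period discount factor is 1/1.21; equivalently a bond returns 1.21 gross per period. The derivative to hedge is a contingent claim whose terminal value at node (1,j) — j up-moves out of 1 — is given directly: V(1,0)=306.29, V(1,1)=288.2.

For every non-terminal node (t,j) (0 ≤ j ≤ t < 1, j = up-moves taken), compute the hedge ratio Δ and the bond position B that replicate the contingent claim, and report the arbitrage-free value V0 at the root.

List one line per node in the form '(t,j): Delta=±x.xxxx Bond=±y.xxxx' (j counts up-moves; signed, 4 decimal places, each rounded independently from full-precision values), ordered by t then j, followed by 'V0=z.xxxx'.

(0,0): Delta=-0.2288 Bond=277.7564
V0=242.2859

Since d<R<u, set p* = (R−d)/(u−d) = 0.7255; price each node as the discounted p*-expectation of its children.
Terminal values V(1,·): V(1,0)=306.2900, V(1,1)=288.2000
Node (0,0) S=155.0000: V=(p*·288.2000+(1−p*)·306.2900)/1.21=242.2859; Δ=(288.2000−306.2900)/(209.2500−130.2000)=-0.2288; B=V−Δ·S=277.7564
The time-0 hedge costs 242.2859, which is the no-arbitrage price.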